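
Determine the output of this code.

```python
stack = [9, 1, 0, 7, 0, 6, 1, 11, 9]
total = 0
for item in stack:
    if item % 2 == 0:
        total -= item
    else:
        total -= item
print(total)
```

-44

item=9: not even, total = 0-9 = -9
item=1: not even, total = (-9)-1 = -10
item=0: even, total = (-10)-0 = -10
item=7: not even, total = (-10)-7 = -17
item=0: even, total = (-17)-0 = -17
item=6: even, total = (-17)-6 = -23
item=1: not even, total = (-23)-1 = -24
item=11: not even, total = (-24)-11 = -35
item=9: not even, total = (-35)-9 = -44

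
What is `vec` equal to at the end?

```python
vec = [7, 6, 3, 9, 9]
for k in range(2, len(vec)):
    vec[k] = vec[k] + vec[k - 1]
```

[7, 6, 9, 18, 27]

k=2: vec[2] = 3+6 = 9 → [7, 6, 9, 9, 9]
k=3: vec[3] = 9+9 = 18 → [7, 6, 9, 18, 9]
k=4: vec[4] = 9+18 = 27 → [7, 6, 9, 18, 27]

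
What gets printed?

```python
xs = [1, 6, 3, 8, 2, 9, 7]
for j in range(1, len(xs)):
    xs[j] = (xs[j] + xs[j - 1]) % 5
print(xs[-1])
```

1

j=1: xs[1] = (6+1)%5 = 2 → [1, 2, 3, 8, 2, 9, 7]
j=2: xs[2] = (3+2)%5 = 0 → [1, 2, 0, 8, 2, 9, 7]
j=3: xs[3] = (8+0)%5 = 3 → [1, 2, 0, 3, 2, 9, 7]
j=4: xs[4] = (2+3)%5 = 0 → [1, 2, 0, 3, 0, 9, 7]
j=5: xs[5] = (9+0)%5 = 4 → [1, 2, 0, 3, 0, 4, 7]
j=6: xs[6] = (7+4)%5 = 1 → [1, 2, 0, 3, 0, 4, 1]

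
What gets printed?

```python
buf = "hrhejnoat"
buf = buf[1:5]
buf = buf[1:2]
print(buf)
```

slice [1:5] → 'rhej'
slice [1:2] → 'h'

h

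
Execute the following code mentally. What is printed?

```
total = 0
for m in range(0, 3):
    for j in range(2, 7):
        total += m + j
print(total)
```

75

m=0,j=2: total = 0+2 = 2
m=0,j=3: total = 2+3 = 5
m=0,j=4: total = 5+4 = 9
m=0,j=5: total = 9+5 = 14
m=0,j=6: total = 14+6 = 20
m=1,j=2: total = 20+3 = 23
m=1,j=3: total = 23+4 = 27
m=1,j=4: total = 27+5 = 32
m=1,j=5: total = 32+6 = 38
m=1,j=6: total = 38+7 = 45
m=2,j=2: total = 45+4 = 49
m=2,j=3: total = 49+5 = 54
m=2,j=4: total = 54+6 = 60
m=2,j=5: total = 60+7 = 67
m=2,j=6: total = 67+8 = 75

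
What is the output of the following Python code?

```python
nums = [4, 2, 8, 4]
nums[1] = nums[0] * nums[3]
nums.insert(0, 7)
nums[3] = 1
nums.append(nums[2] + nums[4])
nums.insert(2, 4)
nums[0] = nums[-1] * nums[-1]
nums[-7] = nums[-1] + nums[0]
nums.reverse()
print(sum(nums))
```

nums[1] = nums[0]*nums[3] = 4*4 = 16 → [4, 16, 8, 4]
insert 7 at 0 → [7, 4, 16, 8, 4]
nums[3] = 1 → [7, 4, 16, 1, 4]
append nums[2]+nums[4] = 16+4 = 20 → [7, 4, 16, 1, 4, 20]
insert 4 at 2 → [7, 4, 4, 16, 1, 4, 20]
nums[0] = nums[-1]*nums[-1] = 20*20 = 400 → [400, 4, 4, 16, 1, 4, 20]
nums[-7] = nums[-1]+nums[0] = 20+400 = 420 → [420, 4, 4, 16, 1, 4, 20]
reverse → [20, 4, 1, 16, 4, 4, 420]
sum = 469

469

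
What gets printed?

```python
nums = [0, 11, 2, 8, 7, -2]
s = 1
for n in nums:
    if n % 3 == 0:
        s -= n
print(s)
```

1

n=0: %3==0, s = 1-0 = 1
n=11: not %3==0
n=2: not %3==0
n=8: not %3==0
n=7: not %3==0
n=-2: not %3==0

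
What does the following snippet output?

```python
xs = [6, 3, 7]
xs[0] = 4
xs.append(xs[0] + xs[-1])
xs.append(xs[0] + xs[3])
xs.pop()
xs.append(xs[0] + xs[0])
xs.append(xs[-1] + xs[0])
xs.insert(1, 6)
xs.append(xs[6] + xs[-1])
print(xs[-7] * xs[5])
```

48

xs[0] = 4 → [4, 3, 7]
append xs[0]+xs[-1] = 4+7 = 11 → [4, 3, 7, 11]
append xs[0]+xs[3] = 4+11 = 15 → [4, 3, 7, 11, 15]
pop() removes 15 → [4, 3, 7, 11]
append xs[0]+xs[0] = 4+4 = 8 → [4, 3, 7, 11, 8]
append xs[-1]+xs[0] = 8+4 = 12 → [4, 3, 7, 11, 8, 12]
insert 6 at 1 → [4, 6, 3, 7, 11, 8, 12]
append xs[6]+xs[-1] = 12+12 = 24 → [4, 6, 3, 7, 11, 8, 12, 24]
xs[-7]*xs[5] = 6*8 = 48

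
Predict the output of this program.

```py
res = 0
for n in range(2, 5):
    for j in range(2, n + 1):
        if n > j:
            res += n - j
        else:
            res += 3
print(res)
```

n=2,j=2: not 2>2, res = 0+3 = 3
n=3,j=2: 3>2, res = 3+1 = 4
n=3,j=3: not 3>3, res = 4+3 = 7
n=4,j=2: 4>2, res = 7+2 = 9
n=4,j=3: 4>3, res = 9+1 = 10
n=4,j=4: not 4>4, res = 10+3 = 13

13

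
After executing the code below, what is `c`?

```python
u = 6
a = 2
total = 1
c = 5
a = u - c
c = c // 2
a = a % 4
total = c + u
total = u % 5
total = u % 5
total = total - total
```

a = 6-5 = 1
c = 5//2 = 2
a = 1%4 = 1
total = 2+6 = 8
total = 6%5 = 1
total = 6%5 = 1
total = 1-1 = 0

2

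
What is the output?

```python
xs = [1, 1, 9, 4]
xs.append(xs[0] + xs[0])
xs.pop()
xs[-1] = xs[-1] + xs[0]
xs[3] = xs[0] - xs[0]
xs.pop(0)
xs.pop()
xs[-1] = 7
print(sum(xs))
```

append xs[0]+xs[0] = 1+1 = 2 → [1, 1, 9, 4, 2]
pop() removes 2 → [1, 1, 9, 4]
xs[-1] = xs[-1]+xs[0] = 4+1 = 5 → [1, 1, 9, 5]
xs[3] = xs[0]-xs[0] = 1-1 = 0 → [1, 1, 9, 0]
pop(0) removes 1 → [1, 9, 0]
pop() removes 0 → [1, 9]
xs[-1] = 7 → [1, 7]
sum = 8

8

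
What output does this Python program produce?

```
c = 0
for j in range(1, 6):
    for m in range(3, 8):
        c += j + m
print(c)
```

j=1,m=3: c = 0+4 = 4
j=1,m=4: c = 4+5 = 9
j=1,m=5: c = 9+6 = 15
j=1,m=6: c = 15+7 = 22
j=1,m=7: c = 22+8 = 30
j=2,m=3: c = 30+5 = 35
j=2,m=4: c = 35+6 = 41
j=2,m=5: c = 41+7 = 48
j=2,m=6: c = 48+8 = 56
j=2,m=7: c = 56+9 = 65
j=3,m=3: c = 65+6 = 71
j=3,m=4: c = 71+7 = 78
j=3,m=5: c = 78+8 = 86
j=3,m=6: c = 86+9 = 95
j=3,m=7: c = 95+10 = 105
j=4,m=3: c = 105+7 = 112
j=4,m=4: c = 112+8 = 120
j=4,m=5: c = 120+9 = 129
j=4,m=6: c = 129+10 = 139
j=4,m=7: c = 139+11 = 150
j=5,m=3: c = 150+8 = 158
j=5,m=4: c = 158+9 = 167
j=5,m=5: c = 167+10 = 177
j=5,m=6: c = 177+11 = 188
j=5,m=7: c = 188+12 = 200

200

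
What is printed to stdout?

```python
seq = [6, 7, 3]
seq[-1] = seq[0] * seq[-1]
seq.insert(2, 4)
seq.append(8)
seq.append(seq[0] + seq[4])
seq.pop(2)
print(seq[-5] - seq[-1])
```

-8

seq[-1] = seq[0]*seq[-1] = 6*3 = 18 → [6, 7, 18]
insert 4 at 2 → [6, 7, 4, 18]
append 8 → [6, 7, 4, 18, 8]
append seq[0]+seq[4] = 6+8 = 14 → [6, 7, 4, 18, 8, 14]
pop(2) removes 4 → [6, 7, 18, 8, 14]
seq[-5]-seq[-1] = 6-14 = -8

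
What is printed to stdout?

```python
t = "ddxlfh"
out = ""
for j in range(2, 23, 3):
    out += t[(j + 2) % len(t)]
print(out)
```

fdfdfdf

j=2: add t[4]='f' → 'f'
j=5: add t[1]='d' → 'fd'
j=8: add t[4]='f' → 'fdf'
j=11: add t[1]='d' → 'fdfd'
j=14: add t[4]='f' → 'fdfdf'
j=17: add t[1]='d' → 'fdfdfd'
j=20: add t[4]='f' → 'fdfdfdf'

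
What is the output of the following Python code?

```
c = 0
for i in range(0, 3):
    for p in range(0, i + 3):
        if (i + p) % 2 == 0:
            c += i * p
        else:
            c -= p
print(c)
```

i=0,p=0: even sum, c = 0+0 = 0
i=0,p=1: odd sum, c = 0-1 = -1
i=0,p=2: even sum, c = (-1)+0 = -1
i=1,p=0: odd sum, c = (-1)-0 = -1
i=1,p=1: even sum, c = (-1)+1 = 0
i=1,p=2: odd sum, c = 0-2 = -2
i=1,p=3: even sum, c = (-2)+3 = 1
i=2,p=0: even sum, c = 1+0 = 1
i=2,p=1: odd sum, c = 1-1 = 0
i=2,p=2: even sum, c = 0+4 = 4
i=2,p=3: odd sum, c = 4-3 = 1
i=2,p=4: even sum, c = 1+8 = 9

9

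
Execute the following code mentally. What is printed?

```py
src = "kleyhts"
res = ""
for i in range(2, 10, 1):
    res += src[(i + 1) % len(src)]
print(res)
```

yhtskley

i=2: add src[3]='y' → 'y'
i=3: add src[4]='h' → 'yh'
i=4: add src[5]='t' → 'yht'
i=5: add src[6]='s' → 'yhts'
i=6: add src[0]='k' → 'yhtsk'
i=7: add src[1]='l' → 'yhtskl'
i=8: add src[2]='e' → 'yhtskle'
i=9: add src[3]='y' → 'yhtskley'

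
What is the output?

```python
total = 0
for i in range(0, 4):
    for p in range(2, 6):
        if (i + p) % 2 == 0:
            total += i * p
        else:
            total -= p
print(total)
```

i=0,p=2: even sum, total = 0+0 = 0
i=0,p=3: odd sum, total = 0-3 = -3
i=0,p=4: even sum, total = (-3)+0 = -3
i=0,p=5: odd sum, total = (-3)-5 = -8
i=1,p=2: odd sum, total = (-8)-2 = -10
i=1,p=3: even sum, total = (-10)+3 = -7
i=1,p=4: odd sum, total = (-7)-4 = -11
i=1,p=5: even sum, total = (-11)+5 = -6
i=2,p=2: even sum, total = (-6)+4 = -2
i=2,p=3: odd sum, total = (-2)-3 = -5
i=2,p=4: even sum, total = (-5)+8 = 3
i=2,p=5: odd sum, total = 3-5 = -2
i=3,p=2: odd sum, total = (-2)-2 = -4
i=3,p=3: even sum, total = (-4)+9 = 5
i=3,p=4: odd sum, total = 5-4 = 1
i=3,p=5: even sum, total = 1+15 = 16

16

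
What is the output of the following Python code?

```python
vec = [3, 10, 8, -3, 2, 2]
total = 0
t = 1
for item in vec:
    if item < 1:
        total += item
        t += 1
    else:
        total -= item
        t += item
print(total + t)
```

-1

item=3: not <1, total = 0-3 = -3; t=4
item=10: not <1, total = (-3)-10 = -13; t=14
item=8: not <1, total = (-13)-8 = -21; t=22
item=-3: <1, total = (-21)+(-3) = -24; t=23
item=2: not <1, total = (-24)-2 = -26; t=25
item=2: not <1, total = (-26)-2 = -28; t=27
total+t = (-28)+27 = -1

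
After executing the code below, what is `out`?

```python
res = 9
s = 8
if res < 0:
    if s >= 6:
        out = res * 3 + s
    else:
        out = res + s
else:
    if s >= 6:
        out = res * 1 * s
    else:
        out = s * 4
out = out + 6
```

res=9, s=8
res < 0 is False; s >= 6 is True
→ out = res * 1 * s = 72
out = 72+6 = 78

78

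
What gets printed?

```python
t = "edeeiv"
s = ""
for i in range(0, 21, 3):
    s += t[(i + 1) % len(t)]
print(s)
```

dididid

i=0: add t[1]='d' → 'd'
i=3: add t[4]='i' → 'di'
i=6: add t[1]='d' → 'did'
i=9: add t[4]='i' → 'didi'
i=12: add t[1]='d' → 'didid'
i=15: add t[4]='i' → 'dididi'
i=18: add t[1]='d' → 'dididid'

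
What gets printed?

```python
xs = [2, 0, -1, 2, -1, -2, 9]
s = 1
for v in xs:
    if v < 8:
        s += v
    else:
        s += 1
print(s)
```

v=2: <8, s = 1+2 = 3
v=0: <8, s = 3+0 = 3
v=-1: <8, s = 3+(-1) = 2
v=2: <8, s = 2+2 = 4
v=-1: <8, s = 4+(-1) = 3
v=-2: <8, s = 3+(-2) = 1
v=9: not <8, s = 1+1 = 2

2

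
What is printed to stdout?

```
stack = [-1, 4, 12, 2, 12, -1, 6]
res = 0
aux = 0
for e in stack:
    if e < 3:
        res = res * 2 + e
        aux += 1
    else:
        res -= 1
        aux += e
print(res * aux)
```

e=-1: <3, res = 0*2+(-1) = -1; aux=1
e=4: not <3, res = (-1)-1 = -2; aux=5
e=12: not <3, res = (-2)-1 = -3; aux=17
e=2: <3, res = (-3)*2+2 = -4; aux=18
e=12: not <3, res = (-4)-1 = -5; aux=30
e=-1: <3, res = (-5)*2+(-1) = -11; aux=31
e=6: not <3, res = (-11)-1 = -12; aux=37
res*aux = (-12)*37 = -444

-444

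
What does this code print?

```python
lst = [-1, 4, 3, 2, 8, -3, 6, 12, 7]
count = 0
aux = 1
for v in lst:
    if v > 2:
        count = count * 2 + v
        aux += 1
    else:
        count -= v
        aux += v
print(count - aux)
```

346

v=-1: not >2, count = 0-(-1) = 1; aux=0
v=4: >2, count = 1*2+4 = 6; aux=1
v=3: >2, count = 6*2+3 = 15; aux=2
v=2: not >2, count = 15-2 = 13; aux=4
v=8: >2, count = 13*2+8 = 34; aux=5
v=-3: not >2, count = 34-(-3) = 37; aux=2
v=6: >2, count = 37*2+6 = 80; aux=3
v=12: >2, count = 80*2+12 = 172; aux=4
v=7: >2, count = 172*2+7 = 351; aux=5
count-aux = 351-5 = 346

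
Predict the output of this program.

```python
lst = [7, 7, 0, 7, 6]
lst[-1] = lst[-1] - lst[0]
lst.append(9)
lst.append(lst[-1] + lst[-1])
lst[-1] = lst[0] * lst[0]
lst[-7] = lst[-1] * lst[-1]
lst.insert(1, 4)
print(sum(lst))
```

lst[-1] = lst[-1]-lst[0] = 6-7 = -1 → [7, 7, 0, 7, -1]
append 9 → [7, 7, 0, 7, -1, 9]
append lst[-1]+lst[-1] = 9+9 = 18 → [7, 7, 0, 7, -1, 9, 18]
lst[-1] = lst[0]*lst[0] = 7*7 = 49 → [7, 7, 0, 7, -1, 9, 49]
lst[-7] = lst[-1]*lst[-1] = 49*49 = 2401 → [2401, 7, 0, 7, -1, 9, 49]
insert 4 at 1 → [2401, 4, 7, 0, 7, -1, 9, 49]
sum = 2476

2476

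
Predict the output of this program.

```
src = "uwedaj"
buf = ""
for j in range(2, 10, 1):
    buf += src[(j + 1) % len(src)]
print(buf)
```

dajuweda

j=2: add src[3]='d' → 'd'
j=3: add src[4]='a' → 'da'
j=4: add src[5]='j' → 'daj'
j=5: add src[0]='u' → 'daju'
j=6: add src[1]='w' → 'dajuw'
j=7: add src[2]='e' → 'dajuwe'
j=8: add src[3]='d' → 'dajuwed'
j=9: add src[4]='a' → 'dajuweda'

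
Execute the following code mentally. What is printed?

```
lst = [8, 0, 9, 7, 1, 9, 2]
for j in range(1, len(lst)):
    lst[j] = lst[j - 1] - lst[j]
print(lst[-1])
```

j=1: lst[1] = 8-0 = 8 → [8, 8, 9, 7, 1, 9, 2]
j=2: lst[2] = 8-9 = -1 → [8, 8, -1, 7, 1, 9, 2]
j=3: lst[3] = (-1)-7 = -8 → [8, 8, -1, -8, 1, 9, 2]
j=4: lst[4] = (-8)-1 = -9 → [8, 8, -1, -8, -9, 9, 2]
j=5: lst[5] = (-9)-9 = -18 → [8, 8, -1, -8, -9, -18, 2]
j=6: lst[6] = (-18)-2 = -20 → [8, 8, -1, -8, -9, -18, -20]

-20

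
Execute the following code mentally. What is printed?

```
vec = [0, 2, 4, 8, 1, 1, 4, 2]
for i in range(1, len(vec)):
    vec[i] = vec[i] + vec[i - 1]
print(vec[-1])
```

i=1: vec[1] = 2+0 = 2 → [0, 2, 4, 8, 1, 1, 4, 2]
i=2: vec[2] = 4+2 = 6 → [0, 2, 6, 8, 1, 1, 4, 2]
i=3: vec[3] = 8+6 = 14 → [0, 2, 6, 14, 1, 1, 4, 2]
i=4: vec[4] = 1+14 = 15 → [0, 2, 6, 14, 15, 1, 4, 2]
i=5: vec[5] = 1+15 = 16 → [0, 2, 6, 14, 15, 16, 4, 2]
i=6: vec[6] = 4+16 = 20 → [0, 2, 6, 14, 15, 16, 20, 2]
i=7: vec[7] = 2+20 = 22 → [0, 2, 6, 14, 15, 16, 20, 22]

22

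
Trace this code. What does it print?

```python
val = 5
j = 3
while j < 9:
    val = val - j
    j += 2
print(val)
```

j=3: val = 5-3 = 2
j=5: val = 2-5 = -3
j=7: val = (-3)-7 = -10

-10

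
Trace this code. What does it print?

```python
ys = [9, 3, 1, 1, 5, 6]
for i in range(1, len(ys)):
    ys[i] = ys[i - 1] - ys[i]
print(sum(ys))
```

16

i=1: ys[1] = 9-3 = 6 → [9, 6, 1, 1, 5, 6]
i=2: ys[2] = 6-1 = 5 → [9, 6, 5, 1, 5, 6]
i=3: ys[3] = 5-1 = 4 → [9, 6, 5, 4, 5, 6]
i=4: ys[4] = 4-5 = -1 → [9, 6, 5, 4, -1, 6]
i=5: ys[5] = (-1)-6 = -7 → [9, 6, 5, 4, -1, -7]
sum = 16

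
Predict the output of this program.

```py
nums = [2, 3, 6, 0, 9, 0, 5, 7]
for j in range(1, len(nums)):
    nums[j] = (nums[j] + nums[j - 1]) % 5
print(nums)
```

[2, 0, 1, 1, 0, 0, 0, 2]

j=1: nums[1] = (3+2)%5 = 0 → [2, 0, 6, 0, 9, 0, 5, 7]
j=2: nums[2] = (6+0)%5 = 1 → [2, 0, 1, 0, 9, 0, 5, 7]
j=3: nums[3] = (0+1)%5 = 1 → [2, 0, 1, 1, 9, 0, 5, 7]
j=4: nums[4] = (9+1)%5 = 0 → [2, 0, 1, 1, 0, 0, 5, 7]
j=5: nums[5] = (0+0)%5 = 0 → [2, 0, 1, 1, 0, 0, 5, 7]
j=6: nums[6] = (5+0)%5 = 0 → [2, 0, 1, 1, 0, 0, 0, 7]
j=7: nums[7] = (7+0)%5 = 2 → [2, 0, 1, 1, 0, 0, 0, 2]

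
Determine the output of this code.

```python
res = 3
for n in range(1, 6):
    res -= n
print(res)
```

-12

n=1: res = 3-1 = 2
n=2: res = 2-2 = 0
n=3: res = 0-3 = -3
n=4: res = (-3)-4 = -7
n=5: res = (-7)-5 = -12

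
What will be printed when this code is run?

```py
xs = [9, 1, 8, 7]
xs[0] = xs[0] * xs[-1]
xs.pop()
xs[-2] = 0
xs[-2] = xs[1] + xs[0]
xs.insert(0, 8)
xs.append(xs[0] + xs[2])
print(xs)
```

[8, 63, 63, 8, 71]

xs[0] = xs[0]*xs[-1] = 9*7 = 63 → [63, 1, 8, 7]
pop() removes 7 → [63, 1, 8]
xs[-2] = 0 → [63, 0, 8]
xs[-2] = xs[1]+xs[0] = 0+63 = 63 → [63, 63, 8]
insert 8 at 0 → [8, 63, 63, 8]
append xs[0]+xs[2] = 8+63 = 71 → [8, 63, 63, 8, 71]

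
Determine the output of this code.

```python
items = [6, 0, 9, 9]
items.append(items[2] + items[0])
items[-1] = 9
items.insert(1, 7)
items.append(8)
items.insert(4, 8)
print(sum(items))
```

append items[2]+items[0] = 9+6 = 15 → [6, 0, 9, 9, 15]
items[-1] = 9 → [6, 0, 9, 9, 9]
insert 7 at 1 → [6, 7, 0, 9, 9, 9]
append 8 → [6, 7, 0, 9, 9, 9, 8]
insert 8 at 4 → [6, 7, 0, 9, 8, 9, 9, 8]
sum = 56

56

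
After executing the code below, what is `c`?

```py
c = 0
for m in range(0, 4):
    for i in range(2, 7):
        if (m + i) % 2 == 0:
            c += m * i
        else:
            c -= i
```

m=0,i=2: even sum, c = 0+0 = 0
m=0,i=3: odd sum, c = 0-3 = -3
m=0,i=4: even sum, c = (-3)+0 = -3
m=0,i=5: odd sum, c = (-3)-5 = -8
m=0,i=6: even sum, c = (-8)+0 = -8
m=1,i=2: odd sum, c = (-8)-2 = -10
m=1,i=3: even sum, c = (-10)+3 = -7
m=1,i=4: odd sum, c = (-7)-4 = -11
m=1,i=5: even sum, c = (-11)+5 = -6
m=1,i=6: odd sum, c = (-6)-6 = -12
m=2,i=2: even sum, c = (-12)+4 = -8
m=2,i=3: odd sum, c = (-8)-3 = -11
m=2,i=4: even sum, c = (-11)+8 = -3
m=2,i=5: odd sum, c = (-3)-5 = -8
m=2,i=6: even sum, c = (-8)+12 = 4
m=3,i=2: odd sum, c = 4-2 = 2
m=3,i=3: even sum, c = 2+9 = 11
m=3,i=4: odd sum, c = 11-4 = 7
m=3,i=5: even sum, c = 7+15 = 22
m=3,i=6: odd sum, c = 22-6 = 16

16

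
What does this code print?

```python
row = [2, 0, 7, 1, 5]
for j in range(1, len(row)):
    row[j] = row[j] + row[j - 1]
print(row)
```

[2, 2, 9, 10, 15]

j=1: row[1] = 0+2 = 2 → [2, 2, 7, 1, 5]
j=2: row[2] = 7+2 = 9 → [2, 2, 9, 1, 5]
j=3: row[3] = 1+9 = 10 → [2, 2, 9, 10, 5]
j=4: row[4] = 5+10 = 15 → [2, 2, 9, 10, 15]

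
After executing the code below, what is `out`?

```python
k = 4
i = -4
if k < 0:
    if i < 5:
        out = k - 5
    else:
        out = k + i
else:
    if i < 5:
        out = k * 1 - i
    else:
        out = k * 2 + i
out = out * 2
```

k=4, i=-4
k < 0 is False; i < 5 is True
→ out = k * 1 - i = 8
out = 8*2 = 16

16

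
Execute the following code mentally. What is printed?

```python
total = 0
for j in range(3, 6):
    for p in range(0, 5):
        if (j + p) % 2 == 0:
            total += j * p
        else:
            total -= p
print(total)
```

j=3,p=0: odd sum, total = 0-0 = 0
j=3,p=1: even sum, total = 0+3 = 3
j=3,p=2: odd sum, total = 3-2 = 1
j=3,p=3: even sum, total = 1+9 = 10
j=3,p=4: odd sum, total = 10-4 = 6
j=4,p=0: even sum, total = 6+0 = 6
j=4,p=1: odd sum, total = 6-1 = 5
j=4,p=2: even sum, total = 5+8 = 13
j=4,p=3: odd sum, total = 13-3 = 10
j=4,p=4: even sum, total = 10+16 = 26
j=5,p=0: odd sum, total = 26-0 = 26
j=5,p=1: even sum, total = 26+5 = 31
j=5,p=2: odd sum, total = 31-2 = 29
j=5,p=3: even sum, total = 29+15 = 44
j=5,p=4: odd sum, total = 44-4 = 40

40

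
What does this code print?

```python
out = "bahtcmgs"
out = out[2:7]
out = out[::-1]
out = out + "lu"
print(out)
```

gmcthlu

slice [2:7] → 'htcmg'
reverse → 'gmcth'
+ 'lu' → 'gmcthlu'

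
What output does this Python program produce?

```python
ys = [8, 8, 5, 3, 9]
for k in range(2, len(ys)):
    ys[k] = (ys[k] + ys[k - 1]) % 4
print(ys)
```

k=2: ys[2] = (5+8)%4 = 1 → [8, 8, 1, 3, 9]
k=3: ys[3] = (3+1)%4 = 0 → [8, 8, 1, 0, 9]
k=4: ys[4] = (9+0)%4 = 1 → [8, 8, 1, 0, 1]

[8, 8, 1, 0, 1]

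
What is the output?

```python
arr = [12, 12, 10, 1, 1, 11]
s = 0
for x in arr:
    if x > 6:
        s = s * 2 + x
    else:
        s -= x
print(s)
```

171

x=12: >6, s = 0*2+12 = 12
x=12: >6, s = 12*2+12 = 36
x=10: >6, s = 36*2+10 = 82
x=1: not >6, s = 82-1 = 81
x=1: not >6, s = 81-1 = 80
x=11: >6, s = 80*2+11 = 171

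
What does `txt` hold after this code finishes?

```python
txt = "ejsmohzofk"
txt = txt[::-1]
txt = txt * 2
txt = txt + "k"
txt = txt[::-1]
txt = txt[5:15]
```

'ohzofkejsm'

reverse → 'kfozhomsje'
repeat ×2 → 'kfozhomsjekfozhomsje'
+ 'k' → 'kfozhomsjekfozhomsjek'
reverse → 'kejsmohzofkejsmohzofk'
slice [5:15] → 'ohzofkejsm'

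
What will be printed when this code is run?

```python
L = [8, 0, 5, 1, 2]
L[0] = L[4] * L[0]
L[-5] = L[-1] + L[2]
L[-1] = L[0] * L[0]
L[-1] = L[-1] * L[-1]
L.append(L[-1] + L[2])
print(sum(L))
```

L[0] = L[4]*L[0] = 2*8 = 16 → [16, 0, 5, 1, 2]
L[-5] = L[-1]+L[2] = 2+5 = 7 → [7, 0, 5, 1, 2]
L[-1] = L[0]*L[0] = 7*7 = 49 → [7, 0, 5, 1, 49]
L[-1] = L[-1]*L[-1] = 49*49 = 2401 → [7, 0, 5, 1, 2401]
append L[-1]+L[2] = 2401+5 = 2406 → [7, 0, 5, 1, 2401, 2406]
sum = 4820

4820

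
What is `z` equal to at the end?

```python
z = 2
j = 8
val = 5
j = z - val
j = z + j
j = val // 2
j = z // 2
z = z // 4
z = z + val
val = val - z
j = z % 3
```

5

j = 2-5 = -3
j = 2+(-3) = -1
j = 5//2 = 2
j = 2//2 = 1
z = 2//4 = 0
z = 0+5 = 5
val = 5-5 = 0
j = 5%3 = 2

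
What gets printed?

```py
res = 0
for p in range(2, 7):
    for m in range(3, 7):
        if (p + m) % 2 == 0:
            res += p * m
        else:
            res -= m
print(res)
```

p=2,m=3: odd sum, res = 0-3 = -3
p=2,m=4: even sum, res = (-3)+8 = 5
p=2,m=5: odd sum, res = 5-5 = 0
p=2,m=6: even sum, res = 0+12 = 12
p=3,m=3: even sum, res = 12+9 = 21
p=3,m=4: odd sum, res = 21-4 = 17
p=3,m=5: even sum, res = 17+15 = 32
p=3,m=6: odd sum, res = 32-6 = 26
p=4,m=3: odd sum, res = 26-3 = 23
p=4,m=4: even sum, res = 23+16 = 39
p=4,m=5: odd sum, res = 39-5 = 34
p=4,m=6: even sum, res = 34+24 = 58
p=5,m=3: even sum, res = 58+15 = 73
p=5,m=4: odd sum, res = 73-4 = 69
p=5,m=5: even sum, res = 69+25 = 94
p=5,m=6: odd sum, res = 94-6 = 88
p=6,m=3: odd sum, res = 88-3 = 85
p=6,m=4: even sum, res = 85+24 = 109
p=6,m=5: odd sum, res = 109-5 = 104
p=6,m=6: even sum, res = 104+36 = 140

140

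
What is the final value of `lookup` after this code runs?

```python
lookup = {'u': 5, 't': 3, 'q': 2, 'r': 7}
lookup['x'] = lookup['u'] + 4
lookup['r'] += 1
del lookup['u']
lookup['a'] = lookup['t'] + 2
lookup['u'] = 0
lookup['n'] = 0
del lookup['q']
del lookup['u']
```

{'t': 3, 'r': 8, 'x': 9, 'a': 5, 'n': 0}

lookup['x'] = lookup['u']+4 = 9 → {'u': 5, 't': 3, 'q': 2, 'r': 7, 'x': 9}
lookup['r'] = 7+1 = 8 → {'u': 5, 't': 3, 'q': 2, 'r': 8, 'x': 9}
del 'u' → {'t': 3, 'q': 2, 'r': 8, 'x': 9}
lookup['a'] = lookup['t']+2 = 5 → {'t': 3, 'q': 2, 'r': 8, 'x': 9, 'a': 5}
lookup['u'] = 0 → {'t': 3, 'q': 2, 'r': 8, 'x': 9, 'a': 5, 'u': 0}
lookup['n'] = 0 → {'t': 3, 'q': 2, 'r': 8, 'x': 9, 'a': 5, 'u': 0, 'n': 0}
del 'q' → {'t': 3, 'r': 8, 'x': 9, 'a': 5, 'u': 0, 'n': 0}
del 'u' → {'t': 3, 'r': 8, 'x': 9, 'a': 5, 'n': 0}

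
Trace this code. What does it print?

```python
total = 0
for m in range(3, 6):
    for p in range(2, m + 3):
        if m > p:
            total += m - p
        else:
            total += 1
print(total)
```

19

m=3,p=2: 3>2, total = 0+1 = 1
m=3,p=3: not 3>3, total = 1+1 = 2
m=3,p=4: not 3>4, total = 2+1 = 3
m=3,p=5: not 3>5, total = 3+1 = 4
m=4,p=2: 4>2, total = 4+2 = 6
m=4,p=3: 4>3, total = 6+1 = 7
m=4,p=4: not 4>4, total = 7+1 = 8
m=4,p=5: not 4>5, total = 8+1 = 9
m=4,p=6: not 4>6, total = 9+1 = 10
m=5,p=2: 5>2, total = 10+3 = 13
m=5,p=3: 5>3, total = 13+2 = 15
m=5,p=4: 5>4, total = 15+1 = 16
m=5,p=5: not 5>5, total = 16+1 = 17
m=5,p=6: not 5>6, total = 17+1 = 18
m=5,p=7: not 5>7, total = 18+1 = 19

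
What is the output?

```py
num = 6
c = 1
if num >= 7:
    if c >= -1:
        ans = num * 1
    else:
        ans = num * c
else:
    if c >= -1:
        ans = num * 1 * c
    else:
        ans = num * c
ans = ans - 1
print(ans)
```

num=6, c=1
num >= 7 is False; c >= -1 is True
→ ans = num * 1 * c = 6
ans = 6-1 = 5

5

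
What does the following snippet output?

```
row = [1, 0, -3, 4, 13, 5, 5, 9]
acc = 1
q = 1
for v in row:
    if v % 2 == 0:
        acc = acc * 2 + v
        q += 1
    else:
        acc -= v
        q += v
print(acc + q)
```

11

v=1: not even, acc = 1-1 = 0; q=2
v=0: even, acc = 0*2+0 = 0; q=3
v=-3: not even, acc = 0-(-3) = 3; q=0
v=4: even, acc = 3*2+4 = 10; q=1
v=13: not even, acc = 10-13 = -3; q=14
v=5: not even, acc = (-3)-5 = -8; q=19
v=5: not even, acc = (-8)-5 = -13; q=24
v=9: not even, acc = (-13)-9 = -22; q=33
acc+q = (-22)+33 = 11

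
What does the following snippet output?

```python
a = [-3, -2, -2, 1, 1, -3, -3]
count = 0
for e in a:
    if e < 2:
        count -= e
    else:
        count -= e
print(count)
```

e=-3: <2, count = 0-(-3) = 3
e=-2: <2, count = 3-(-2) = 5
e=-2: <2, count = 5-(-2) = 7
e=1: <2, count = 7-1 = 6
e=1: <2, count = 6-1 = 5
e=-3: <2, count = 5-(-3) = 8
e=-3: <2, count = 8-(-3) = 11

11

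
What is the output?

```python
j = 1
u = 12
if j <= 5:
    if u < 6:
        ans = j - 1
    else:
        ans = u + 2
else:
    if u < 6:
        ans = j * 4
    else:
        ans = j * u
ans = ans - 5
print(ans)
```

j=1, u=12
j <= 5 is True; u < 6 is False
→ ans = u + 2 = 14
ans = 14-5 = 9

9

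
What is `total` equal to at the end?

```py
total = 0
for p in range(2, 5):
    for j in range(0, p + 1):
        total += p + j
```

p=2,j=0: total = 0+2 = 2
p=2,j=1: total = 2+3 = 5
p=2,j=2: total = 5+4 = 9
p=3,j=0: total = 9+3 = 12
p=3,j=1: total = 12+4 = 16
p=3,j=2: total = 16+5 = 21
p=3,j=3: total = 21+6 = 27
p=4,j=0: total = 27+4 = 31
p=4,j=1: total = 31+5 = 36
p=4,j=2: total = 36+6 = 42
p=4,j=3: total = 42+7 = 49
p=4,j=4: total = 49+8 = 57

57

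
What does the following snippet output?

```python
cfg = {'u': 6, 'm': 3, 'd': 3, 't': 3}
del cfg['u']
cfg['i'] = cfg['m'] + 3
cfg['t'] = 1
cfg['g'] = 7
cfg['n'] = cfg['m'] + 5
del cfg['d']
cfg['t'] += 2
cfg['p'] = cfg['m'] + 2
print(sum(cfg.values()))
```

del 'u' → {'m': 3, 'd': 3, 't': 3}
cfg['i'] = cfg['m']+3 = 6 → {'m': 3, 'd': 3, 't': 3, 'i': 6}
cfg['t'] = 1 → {'m': 3, 'd': 3, 't': 1, 'i': 6}
cfg['g'] = 7 → {'m': 3, 'd': 3, 't': 1, 'i': 6, 'g': 7}
cfg['n'] = cfg['m']+5 = 8 → {'m': 3, 'd': 3, 't': 1, 'i': 6, 'g': 7, 'n': 8}
del 'd' → {'m': 3, 't': 1, 'i': 6, 'g': 7, 'n': 8}
cfg['t'] = 1+2 = 3 → {'m': 3, 't': 3, 'i': 6, 'g': 7, 'n': 8}
cfg['p'] = cfg['m']+2 = 5 → {'m': 3, 't': 3, 'i': 6, 'g': 7, 'n': 8, 'p': 5}
sum of values = 32

32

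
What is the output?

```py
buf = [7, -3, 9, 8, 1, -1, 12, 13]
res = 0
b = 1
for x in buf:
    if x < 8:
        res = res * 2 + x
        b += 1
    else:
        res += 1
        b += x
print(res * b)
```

2585

x=7: <8, res = 0*2+7 = 7; b=2
x=-3: <8, res = 7*2+(-3) = 11; b=3
x=9: not <8, res = 11+1 = 12; b=12
x=8: not <8, res = 12+1 = 13; b=20
x=1: <8, res = 13*2+1 = 27; b=21
x=-1: <8, res = 27*2+(-1) = 53; b=22
x=12: not <8, res = 53+1 = 54; b=34
x=13: not <8, res = 54+1 = 55; b=47
res*b = 55*47 = 2585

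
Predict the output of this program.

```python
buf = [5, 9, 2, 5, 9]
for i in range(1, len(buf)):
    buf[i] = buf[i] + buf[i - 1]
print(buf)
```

i=1: buf[1] = 9+5 = 14 → [5, 14, 2, 5, 9]
i=2: buf[2] = 2+14 = 16 → [5, 14, 16, 5, 9]
i=3: buf[3] = 5+16 = 21 → [5, 14, 16, 21, 9]
i=4: buf[4] = 9+21 = 30 → [5, 14, 16, 21, 30]

[5, 14, 16, 21, 30]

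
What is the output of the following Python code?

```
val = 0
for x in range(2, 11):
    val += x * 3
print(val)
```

x=2: val = 0+2*3 = 6
x=3: val = 6+3*3 = 15
x=4: val = 15+4*3 = 27
x=5: val = 27+5*3 = 42
x=6: val = 42+6*3 = 60
x=7: val = 60+7*3 = 81
x=8: val = 81+8*3 = 105
x=9: val = 105+9*3 = 132
x=10: val = 132+10*3 = 162

162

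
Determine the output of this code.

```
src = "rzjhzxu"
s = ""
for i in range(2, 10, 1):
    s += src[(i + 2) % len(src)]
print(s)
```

i=2: add src[4]='z' → 'z'
i=3: add src[5]='x' → 'zx'
i=4: add src[6]='u' → 'zxu'
i=5: add src[0]='r' → 'zxur'
i=6: add src[1]='z' → 'zxurz'
i=7: add src[2]='j' → 'zxurzj'
i=8: add src[3]='h' → 'zxurzjh'
i=9: add src[4]='z' → 'zxurzjhz'

zxurzjhz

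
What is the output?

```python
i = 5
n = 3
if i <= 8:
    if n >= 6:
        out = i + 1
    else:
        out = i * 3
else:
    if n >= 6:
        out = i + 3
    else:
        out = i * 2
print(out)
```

i=5, n=3
i <= 8 is True; n >= 6 is False
→ out = i * 3 = 15

15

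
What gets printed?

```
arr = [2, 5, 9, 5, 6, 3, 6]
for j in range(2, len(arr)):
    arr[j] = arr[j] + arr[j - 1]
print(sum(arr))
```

127

j=2: arr[2] = 9+5 = 14 → [2, 5, 14, 5, 6, 3, 6]
j=3: arr[3] = 5+14 = 19 → [2, 5, 14, 19, 6, 3, 6]
j=4: arr[4] = 6+19 = 25 → [2, 5, 14, 19, 25, 3, 6]
j=5: arr[5] = 3+25 = 28 → [2, 5, 14, 19, 25, 28, 6]
j=6: arr[6] = 6+28 = 34 → [2, 5, 14, 19, 25, 28, 34]
sum = 127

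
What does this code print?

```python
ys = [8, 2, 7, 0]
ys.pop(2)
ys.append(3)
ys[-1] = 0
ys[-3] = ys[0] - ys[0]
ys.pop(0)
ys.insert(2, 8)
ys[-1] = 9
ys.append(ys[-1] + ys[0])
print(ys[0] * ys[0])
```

pop(2) removes 7 → [8, 2, 0]
append 3 → [8, 2, 0, 3]
ys[-1] = 0 → [8, 2, 0, 0]
ys[-3] = ys[0]-ys[0] = 8-8 = 0 → [8, 0, 0, 0]
pop(0) removes 8 → [0, 0, 0]
insert 8 at 2 → [0, 0, 8, 0]
ys[-1] = 9 → [0, 0, 8, 9]
append ys[-1]+ys[0] = 9+0 = 9 → [0, 0, 8, 9, 9]
ys[0]*ys[0] = 0*0 = 0

0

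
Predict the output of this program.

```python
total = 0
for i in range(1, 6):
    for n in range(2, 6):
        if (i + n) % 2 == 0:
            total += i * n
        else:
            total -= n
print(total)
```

74

i=1,n=2: odd sum, total = 0-2 = -2
i=1,n=3: even sum, total = (-2)+3 = 1
i=1,n=4: odd sum, total = 1-4 = -3
i=1,n=5: even sum, total = (-3)+5 = 2
i=2,n=2: even sum, total = 2+4 = 6
i=2,n=3: odd sum, total = 6-3 = 3
i=2,n=4: even sum, total = 3+8 = 11
i=2,n=5: odd sum, total = 11-5 = 6
i=3,n=2: odd sum, total = 6-2 = 4
i=3,n=3: even sum, total = 4+9 = 13
i=3,n=4: odd sum, total = 13-4 = 9
i=3,n=5: even sum, total = 9+15 = 24
i=4,n=2: even sum, total = 24+8 = 32
i=4,n=3: odd sum, total = 32-3 = 29
i=4,n=4: even sum, total = 29+16 = 45
i=4,n=5: odd sum, total = 45-5 = 40
i=5,n=2: odd sum, total = 40-2 = 38
i=5,n=3: even sum, total = 38+15 = 53
i=5,n=4: odd sum, total = 53-4 = 49
i=5,n=5: even sum, total = 49+25 = 74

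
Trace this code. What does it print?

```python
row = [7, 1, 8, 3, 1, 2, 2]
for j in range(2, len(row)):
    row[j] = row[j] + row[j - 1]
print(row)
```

[7, 1, 9, 12, 13, 15, 17]

j=2: row[2] = 8+1 = 9 → [7, 1, 9, 3, 1, 2, 2]
j=3: row[3] = 3+9 = 12 → [7, 1, 9, 12, 1, 2, 2]
j=4: row[4] = 1+12 = 13 → [7, 1, 9, 12, 13, 2, 2]
j=5: row[5] = 2+13 = 15 → [7, 1, 9, 12, 13, 15, 2]
j=6: row[6] = 2+15 = 17 → [7, 1, 9, 12, 13, 15, 17]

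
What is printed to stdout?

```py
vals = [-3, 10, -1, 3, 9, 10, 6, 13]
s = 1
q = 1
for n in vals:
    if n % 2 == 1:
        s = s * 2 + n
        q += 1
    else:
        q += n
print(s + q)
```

n=-3: odd, s = 1*2+(-3) = -1; q=2
n=10: not odd; q=12
n=-1: odd, s = (-1)*2+(-1) = -3; q=13
n=3: odd, s = (-3)*2+3 = -3; q=14
n=9: odd, s = (-3)*2+9 = 3; q=15
n=10: not odd; q=25
n=6: not odd; q=31
n=13: odd, s = 3*2+13 = 19; q=32
s+q = 19+32 = 51

51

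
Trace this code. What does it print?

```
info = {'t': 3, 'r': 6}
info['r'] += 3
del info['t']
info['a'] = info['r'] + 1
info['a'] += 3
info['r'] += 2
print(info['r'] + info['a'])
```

24

info['r'] = 6+3 = 9 → {'t': 3, 'r': 9}
del 't' → {'r': 9}
info['a'] = info['r']+1 = 10 → {'r': 9, 'a': 10}
info['a'] = 10+3 = 13 → {'r': 9, 'a': 13}
info['r'] = 9+2 = 11 → {'r': 11, 'a': 13}
info['r']+info['a'] = 11+13 = 24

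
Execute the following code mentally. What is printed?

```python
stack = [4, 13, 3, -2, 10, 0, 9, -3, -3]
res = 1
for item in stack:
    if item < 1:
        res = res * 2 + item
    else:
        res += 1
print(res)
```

item=4: not <1, res = 1+1 = 2
item=13: not <1, res = 2+1 = 3
item=3: not <1, res = 3+1 = 4
item=-2: <1, res = 4*2+(-2) = 6
item=10: not <1, res = 6+1 = 7
item=0: <1, res = 7*2+0 = 14
item=9: not <1, res = 14+1 = 15
item=-3: <1, res = 15*2+(-3) = 27
item=-3: <1, res = 27*2+(-3) = 51

51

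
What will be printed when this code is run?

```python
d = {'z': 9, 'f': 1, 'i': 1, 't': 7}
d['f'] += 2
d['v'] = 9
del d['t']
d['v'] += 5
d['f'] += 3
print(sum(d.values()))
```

30

d['f'] = 1+2 = 3 → {'z': 9, 'f': 3, 'i': 1, 't': 7}
d['v'] = 9 → {'z': 9, 'f': 3, 'i': 1, 't': 7, 'v': 9}
del 't' → {'z': 9, 'f': 3, 'i': 1, 'v': 9}
d['v'] = 9+5 = 14 → {'z': 9, 'f': 3, 'i': 1, 'v': 14}
d['f'] = 3+3 = 6 → {'z': 9, 'f': 6, 'i': 1, 'v': 14}
sum of values = 30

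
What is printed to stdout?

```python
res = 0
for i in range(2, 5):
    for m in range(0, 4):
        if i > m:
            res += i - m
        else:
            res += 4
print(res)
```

i=2,m=0: 2>0, res = 0+2 = 2
i=2,m=1: 2>1, res = 2+1 = 3
i=2,m=2: not 2>2, res = 3+4 = 7
i=2,m=3: not 2>3, res = 7+4 = 11
i=3,m=0: 3>0, res = 11+3 = 14
i=3,m=1: 3>1, res = 14+2 = 16
i=3,m=2: 3>2, res = 16+1 = 17
i=3,m=3: not 3>3, res = 17+4 = 21
i=4,m=0: 4>0, res = 21+4 = 25
i=4,m=1: 4>1, res = 25+3 = 28
i=4,m=2: 4>2, res = 28+2 = 30
i=4,m=3: 4>3, res = 30+1 = 31

31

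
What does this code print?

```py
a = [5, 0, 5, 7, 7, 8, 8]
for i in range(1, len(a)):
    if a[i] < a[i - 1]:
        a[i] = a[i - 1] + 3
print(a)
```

[5, 8, 11, 14, 17, 20, 23]

i=1: 0<5, a[1] = 5+3 = 8 → [5, 8, 5, 7, 7, 8, 8]
i=2: 5<8, a[2] = 8+3 = 11 → [5, 8, 11, 7, 7, 8, 8]
i=3: 7<11, a[3] = 11+3 = 14 → [5, 8, 11, 14, 7, 8, 8]
i=4: 7<14, a[4] = 14+3 = 17 → [5, 8, 11, 14, 17, 8, 8]
i=5: 8<17, a[5] = 17+3 = 20 → [5, 8, 11, 14, 17, 20, 8]
i=6: 8<20, a[6] = 20+3 = 23 → [5, 8, 11, 14, 17, 20, 23]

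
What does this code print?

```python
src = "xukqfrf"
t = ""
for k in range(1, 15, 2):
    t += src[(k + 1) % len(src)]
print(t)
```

k=1: add src[2]='k' → 'k'
k=3: add src[4]='f' → 'kf'
k=5: add src[6]='f' → 'kff'
k=7: add src[1]='u' → 'kffu'
k=9: add src[3]='q' → 'kffuq'
k=11: add src[5]='r' → 'kffuqr'
k=13: add src[0]='x' → 'kffuqrx'

kffuqrx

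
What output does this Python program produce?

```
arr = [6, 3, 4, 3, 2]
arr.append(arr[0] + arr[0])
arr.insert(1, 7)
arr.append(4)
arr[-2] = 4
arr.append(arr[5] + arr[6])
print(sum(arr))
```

append arr[0]+arr[0] = 6+6 = 12 → [6, 3, 4, 3, 2, 12]
insert 7 at 1 → [6, 7, 3, 4, 3, 2, 12]
append 4 → [6, 7, 3, 4, 3, 2, 12, 4]
arr[-2] = 4 → [6, 7, 3, 4, 3, 2, 4, 4]
append arr[5]+arr[6] = 2+4 = 6 → [6, 7, 3, 4, 3, 2, 4, 4, 6]
sum = 39

39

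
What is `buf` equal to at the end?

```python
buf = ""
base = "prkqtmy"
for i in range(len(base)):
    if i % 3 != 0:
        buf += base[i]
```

i=0: skip
i=1: add 'r' → 'r'
i=2: add 'k' → 'rk'
i=3: skip
i=4: add 't' → 'rkt'
i=5: add 'm' → 'rktm'
i=6: skip

'rktm'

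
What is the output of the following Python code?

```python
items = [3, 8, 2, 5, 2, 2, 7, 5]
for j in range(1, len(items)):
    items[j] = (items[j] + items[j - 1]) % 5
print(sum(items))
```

j=1: items[1] = (8+3)%5 = 1 → [3, 1, 2, 5, 2, 2, 7, 5]
j=2: items[2] = (2+1)%5 = 3 → [3, 1, 3, 5, 2, 2, 7, 5]
j=3: items[3] = (5+3)%5 = 3 → [3, 1, 3, 3, 2, 2, 7, 5]
j=4: items[4] = (2+3)%5 = 0 → [3, 1, 3, 3, 0, 2, 7, 5]
j=5: items[5] = (2+0)%5 = 2 → [3, 1, 3, 3, 0, 2, 7, 5]
j=6: items[6] = (7+2)%5 = 4 → [3, 1, 3, 3, 0, 2, 4, 5]
j=7: items[7] = (5+4)%5 = 4 → [3, 1, 3, 3, 0, 2, 4, 4]
sum = 20

20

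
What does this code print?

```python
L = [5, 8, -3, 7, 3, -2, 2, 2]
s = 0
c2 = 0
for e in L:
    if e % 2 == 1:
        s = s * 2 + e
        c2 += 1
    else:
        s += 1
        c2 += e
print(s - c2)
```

42

e=5: odd, s = 0*2+5 = 5; c2=1
e=8: not odd, s = 5+1 = 6; c2=9
e=-3: odd, s = 6*2+(-3) = 9; c2=10
e=7: odd, s = 9*2+7 = 25; c2=11
e=3: odd, s = 25*2+3 = 53; c2=12
e=-2: not odd, s = 53+1 = 54; c2=10
e=2: not odd, s = 54+1 = 55; c2=12
e=2: not odd, s = 55+1 = 56; c2=14
s-c2 = 56-14 = 42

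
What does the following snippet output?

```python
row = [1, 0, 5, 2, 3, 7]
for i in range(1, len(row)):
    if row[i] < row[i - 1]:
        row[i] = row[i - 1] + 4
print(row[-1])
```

17

i=1: 0<1, row[1] = 1+4 = 5 → [1, 5, 5, 2, 3, 7]
i=2: 5>=5, unchanged → [1, 5, 5, 2, 3, 7]
i=3: 2<5, row[3] = 5+4 = 9 → [1, 5, 5, 9, 3, 7]
i=4: 3<9, row[4] = 9+4 = 13 → [1, 5, 5, 9, 13, 7]
i=5: 7<13, row[5] = 13+4 = 17 → [1, 5, 5, 9, 13, 17]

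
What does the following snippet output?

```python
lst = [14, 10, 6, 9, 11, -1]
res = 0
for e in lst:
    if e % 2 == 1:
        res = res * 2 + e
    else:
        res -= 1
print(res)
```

33

e=14: not odd, res = 0-1 = -1
e=10: not odd, res = (-1)-1 = -2
e=6: not odd, res = (-2)-1 = -3
e=9: odd, res = (-3)*2+9 = 3
e=11: odd, res = 3*2+11 = 17
e=-1: odd, res = 17*2+(-1) = 33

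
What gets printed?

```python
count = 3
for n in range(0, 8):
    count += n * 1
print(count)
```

31

n=0: count = 3+0*1 = 3
n=1: count = 3+1*1 = 4
n=2: count = 4+2*1 = 6
n=3: count = 6+3*1 = 9
n=4: count = 9+4*1 = 13
n=5: count = 13+5*1 = 18
n=6: count = 18+6*1 = 24
n=7: count = 24+7*1 = 31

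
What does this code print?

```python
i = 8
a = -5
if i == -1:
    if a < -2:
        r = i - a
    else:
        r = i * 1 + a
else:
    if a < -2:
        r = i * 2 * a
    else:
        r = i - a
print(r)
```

i=8, a=-5
i == -1 is False; a < -2 is True
→ r = i * 2 * a = -80

-80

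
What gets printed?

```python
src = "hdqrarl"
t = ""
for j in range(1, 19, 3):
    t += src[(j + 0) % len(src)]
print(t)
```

dahrlq

j=1: add src[1]='d' → 'd'
j=4: add src[4]='a' → 'da'
j=7: add src[0]='h' → 'dah'
j=10: add src[3]='r' → 'dahr'
j=13: add src[6]='l' → 'dahrl'
j=16: add src[2]='q' → 'dahrlq'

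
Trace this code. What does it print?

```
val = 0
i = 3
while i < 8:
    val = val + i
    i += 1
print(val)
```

25

i=3: val = 0+3 = 3
i=4: val = 3+4 = 7
i=5: val = 7+5 = 12
i=6: val = 12+6 = 18
i=7: val = 18+7 = 25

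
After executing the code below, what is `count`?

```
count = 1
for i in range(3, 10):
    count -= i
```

-41

i=3: count = 1-3 = -2
i=4: count = (-2)-4 = -6
i=5: count = (-6)-5 = -11
i=6: count = (-11)-6 = -17
i=7: count = (-17)-7 = -24
i=8: count = (-24)-8 = -32
i=9: count = (-32)-9 = -41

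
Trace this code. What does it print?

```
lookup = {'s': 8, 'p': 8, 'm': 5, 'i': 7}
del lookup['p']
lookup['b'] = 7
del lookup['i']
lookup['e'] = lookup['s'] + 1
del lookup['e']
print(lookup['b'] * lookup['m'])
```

35

del 'p' → {'s': 8, 'm': 5, 'i': 7}
lookup['b'] = 7 → {'s': 8, 'm': 5, 'i': 7, 'b': 7}
del 'i' → {'s': 8, 'm': 5, 'b': 7}
lookup['e'] = lookup['s']+1 = 9 → {'s': 8, 'm': 5, 'b': 7, 'e': 9}
del 'e' → {'s': 8, 'm': 5, 'b': 7}
lookup['b']*lookup['m'] = 7*5 = 35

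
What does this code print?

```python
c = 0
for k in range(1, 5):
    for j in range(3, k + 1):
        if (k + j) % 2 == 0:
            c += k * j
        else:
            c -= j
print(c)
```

22

k=3,j=3: even sum, c = 0+9 = 9
k=4,j=3: odd sum, c = 9-3 = 6
k=4,j=4: even sum, c = 6+16 = 22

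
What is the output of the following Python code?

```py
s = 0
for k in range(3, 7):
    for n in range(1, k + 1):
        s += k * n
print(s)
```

k=3,n=1: s = 0+3 = 3
k=3,n=2: s = 3+6 = 9
k=3,n=3: s = 9+9 = 18
k=4,n=1: s = 18+4 = 22
k=4,n=2: s = 22+8 = 30
k=4,n=3: s = 30+12 = 42
k=4,n=4: s = 42+16 = 58
k=5,n=1: s = 58+5 = 63
k=5,n=2: s = 63+10 = 73
k=5,n=3: s = 73+15 = 88
k=5,n=4: s = 88+20 = 108
k=5,n=5: s = 108+25 = 133
k=6,n=1: s = 133+6 = 139
k=6,n=2: s = 139+12 = 151
k=6,n=3: s = 151+18 = 169
k=6,n=4: s = 169+24 = 193
k=6,n=5: s = 193+30 = 223
k=6,n=6: s = 223+36 = 259

259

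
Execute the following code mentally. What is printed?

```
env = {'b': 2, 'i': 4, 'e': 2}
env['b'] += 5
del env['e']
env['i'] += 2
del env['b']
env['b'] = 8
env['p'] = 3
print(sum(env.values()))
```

env['b'] = 2+5 = 7 → {'b': 7, 'i': 4, 'e': 2}
del 'e' → {'b': 7, 'i': 4}
env['i'] = 4+2 = 6 → {'b': 7, 'i': 6}
del 'b' → {'i': 6}
env['b'] = 8 → {'i': 6, 'b': 8}
env['p'] = 3 → {'i': 6, 'b': 8, 'p': 3}
sum of values = 17

17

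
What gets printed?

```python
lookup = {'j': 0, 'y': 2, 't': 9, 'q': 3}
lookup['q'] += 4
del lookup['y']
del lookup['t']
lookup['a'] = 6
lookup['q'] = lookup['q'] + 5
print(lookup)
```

lookup['q'] = 3+4 = 7 → {'j': 0, 'y': 2, 't': 9, 'q': 7}
del 'y' → {'j': 0, 't': 9, 'q': 7}
del 't' → {'j': 0, 'q': 7}
lookup['a'] = 6 → {'j': 0, 'q': 7, 'a': 6}
lookup['q'] = lookup['q']+5 = 12 → {'j': 0, 'q': 12, 'a': 6}

{'j': 0, 'q': 12, 'a': 6}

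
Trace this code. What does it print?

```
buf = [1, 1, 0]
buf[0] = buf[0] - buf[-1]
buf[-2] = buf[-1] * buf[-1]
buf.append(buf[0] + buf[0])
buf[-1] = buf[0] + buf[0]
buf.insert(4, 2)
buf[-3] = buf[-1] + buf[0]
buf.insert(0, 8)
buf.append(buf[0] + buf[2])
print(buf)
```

buf[0] = buf[0]-buf[-1] = 1-0 = 1 → [1, 1, 0]
buf[-2] = buf[-1]*buf[-1] = 0*0 = 0 → [1, 0, 0]
append buf[0]+buf[0] = 1+1 = 2 → [1, 0, 0, 2]
buf[-1] = buf[0]+buf[0] = 1+1 = 2 → [1, 0, 0, 2]
insert 2 at 4 → [1, 0, 0, 2, 2]
buf[-3] = buf[-1]+buf[0] = 2+1 = 3 → [1, 0, 3, 2, 2]
insert 8 at 0 → [8, 1, 0, 3, 2, 2]
append buf[0]+buf[2] = 8+0 = 8 → [8, 1, 0, 3, 2, 2, 8]

[8, 1, 0, 3, 2, 2, 8]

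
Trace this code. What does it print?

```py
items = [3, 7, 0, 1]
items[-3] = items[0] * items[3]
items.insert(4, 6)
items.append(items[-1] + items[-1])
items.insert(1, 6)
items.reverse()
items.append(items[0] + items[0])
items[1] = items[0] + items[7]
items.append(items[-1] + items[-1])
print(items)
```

items[-3] = items[0]*items[3] = 3*1 = 3 → [3, 3, 0, 1]
insert 6 at 4 → [3, 3, 0, 1, 6]
append items[-1]+items[-1] = 6+6 = 12 → [3, 3, 0, 1, 6, 12]
insert 6 at 1 → [3, 6, 3, 0, 1, 6, 12]
reverse → [12, 6, 1, 0, 3, 6, 3]
append items[0]+items[0] = 12+12 = 24 → [12, 6, 1, 0, 3, 6, 3, 24]
items[1] = items[0]+items[7] = 12+24 = 36 → [12, 36, 1, 0, 3, 6, 3, 24]
append items[-1]+items[-1] = 24+24 = 48 → [12, 36, 1, 0, 3, 6, 3, 24, 48]

[12, 36, 1, 0, 3, 6, 3, 24, 48]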